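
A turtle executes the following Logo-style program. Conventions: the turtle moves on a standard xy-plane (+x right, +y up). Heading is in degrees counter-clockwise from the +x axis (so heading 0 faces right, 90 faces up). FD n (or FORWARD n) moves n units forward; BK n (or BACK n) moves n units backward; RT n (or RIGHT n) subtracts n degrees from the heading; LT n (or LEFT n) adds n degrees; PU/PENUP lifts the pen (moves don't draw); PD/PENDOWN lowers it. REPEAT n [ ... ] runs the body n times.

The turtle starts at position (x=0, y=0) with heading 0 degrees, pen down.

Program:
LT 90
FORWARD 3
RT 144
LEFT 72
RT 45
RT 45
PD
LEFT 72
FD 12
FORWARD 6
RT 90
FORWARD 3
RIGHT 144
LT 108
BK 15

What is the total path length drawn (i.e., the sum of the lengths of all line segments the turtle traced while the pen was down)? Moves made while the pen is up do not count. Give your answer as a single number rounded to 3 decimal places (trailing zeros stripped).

Executing turtle program step by step:
Start: pos=(0,0), heading=0, pen down
LT 90: heading 0 -> 90
FD 3: (0,0) -> (0,3) [heading=90, draw]
RT 144: heading 90 -> 306
LT 72: heading 306 -> 18
RT 45: heading 18 -> 333
RT 45: heading 333 -> 288
PD: pen down
LT 72: heading 288 -> 0
FD 12: (0,3) -> (12,3) [heading=0, draw]
FD 6: (12,3) -> (18,3) [heading=0, draw]
RT 90: heading 0 -> 270
FD 3: (18,3) -> (18,0) [heading=270, draw]
RT 144: heading 270 -> 126
LT 108: heading 126 -> 234
BK 15: (18,0) -> (26.817,12.135) [heading=234, draw]
Final: pos=(26.817,12.135), heading=234, 5 segment(s) drawn

Segment lengths:
  seg 1: (0,0) -> (0,3), length = 3
  seg 2: (0,3) -> (12,3), length = 12
  seg 3: (12,3) -> (18,3), length = 6
  seg 4: (18,3) -> (18,0), length = 3
  seg 5: (18,0) -> (26.817,12.135), length = 15
Total = 39

Answer: 39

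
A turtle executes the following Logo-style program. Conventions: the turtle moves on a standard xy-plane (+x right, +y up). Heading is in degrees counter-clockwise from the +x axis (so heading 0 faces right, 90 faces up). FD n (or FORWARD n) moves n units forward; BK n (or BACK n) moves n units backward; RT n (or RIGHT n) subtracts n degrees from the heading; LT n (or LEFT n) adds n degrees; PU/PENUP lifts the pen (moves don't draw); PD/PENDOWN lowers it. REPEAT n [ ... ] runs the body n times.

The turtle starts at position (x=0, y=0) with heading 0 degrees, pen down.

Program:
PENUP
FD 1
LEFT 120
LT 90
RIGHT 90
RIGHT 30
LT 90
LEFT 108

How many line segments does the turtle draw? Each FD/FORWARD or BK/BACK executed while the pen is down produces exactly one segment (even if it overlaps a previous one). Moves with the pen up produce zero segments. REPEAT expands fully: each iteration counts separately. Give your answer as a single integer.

Answer: 0

Derivation:
Executing turtle program step by step:
Start: pos=(0,0), heading=0, pen down
PU: pen up
FD 1: (0,0) -> (1,0) [heading=0, move]
LT 120: heading 0 -> 120
LT 90: heading 120 -> 210
RT 90: heading 210 -> 120
RT 30: heading 120 -> 90
LT 90: heading 90 -> 180
LT 108: heading 180 -> 288
Final: pos=(1,0), heading=288, 0 segment(s) drawn
Segments drawn: 0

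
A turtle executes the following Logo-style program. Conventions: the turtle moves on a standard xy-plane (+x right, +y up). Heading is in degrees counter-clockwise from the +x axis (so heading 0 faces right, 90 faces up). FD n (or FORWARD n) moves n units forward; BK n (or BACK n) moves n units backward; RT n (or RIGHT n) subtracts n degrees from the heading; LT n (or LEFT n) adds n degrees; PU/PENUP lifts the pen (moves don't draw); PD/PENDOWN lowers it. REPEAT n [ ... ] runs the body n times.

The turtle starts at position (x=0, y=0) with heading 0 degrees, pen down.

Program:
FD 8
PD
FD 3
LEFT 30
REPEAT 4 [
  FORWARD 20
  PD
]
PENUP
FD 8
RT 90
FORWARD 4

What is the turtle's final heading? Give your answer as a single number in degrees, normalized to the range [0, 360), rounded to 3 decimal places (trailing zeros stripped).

Executing turtle program step by step:
Start: pos=(0,0), heading=0, pen down
FD 8: (0,0) -> (8,0) [heading=0, draw]
PD: pen down
FD 3: (8,0) -> (11,0) [heading=0, draw]
LT 30: heading 0 -> 30
REPEAT 4 [
  -- iteration 1/4 --
  FD 20: (11,0) -> (28.321,10) [heading=30, draw]
  PD: pen down
  -- iteration 2/4 --
  FD 20: (28.321,10) -> (45.641,20) [heading=30, draw]
  PD: pen down
  -- iteration 3/4 --
  FD 20: (45.641,20) -> (62.962,30) [heading=30, draw]
  PD: pen down
  -- iteration 4/4 --
  FD 20: (62.962,30) -> (80.282,40) [heading=30, draw]
  PD: pen down
]
PU: pen up
FD 8: (80.282,40) -> (87.21,44) [heading=30, move]
RT 90: heading 30 -> 300
FD 4: (87.21,44) -> (89.21,40.536) [heading=300, move]
Final: pos=(89.21,40.536), heading=300, 6 segment(s) drawn

Answer: 300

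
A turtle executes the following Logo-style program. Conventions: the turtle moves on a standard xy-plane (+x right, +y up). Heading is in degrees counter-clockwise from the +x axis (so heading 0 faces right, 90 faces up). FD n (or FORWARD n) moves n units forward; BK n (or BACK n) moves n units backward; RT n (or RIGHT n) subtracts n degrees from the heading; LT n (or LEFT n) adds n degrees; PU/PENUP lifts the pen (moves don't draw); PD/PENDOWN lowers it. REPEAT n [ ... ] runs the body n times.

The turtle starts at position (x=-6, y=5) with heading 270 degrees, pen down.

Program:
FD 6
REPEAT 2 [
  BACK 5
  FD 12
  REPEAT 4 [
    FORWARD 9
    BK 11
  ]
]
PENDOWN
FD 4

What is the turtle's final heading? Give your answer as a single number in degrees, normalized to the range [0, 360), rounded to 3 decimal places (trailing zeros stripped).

Executing turtle program step by step:
Start: pos=(-6,5), heading=270, pen down
FD 6: (-6,5) -> (-6,-1) [heading=270, draw]
REPEAT 2 [
  -- iteration 1/2 --
  BK 5: (-6,-1) -> (-6,4) [heading=270, draw]
  FD 12: (-6,4) -> (-6,-8) [heading=270, draw]
  REPEAT 4 [
    -- iteration 1/4 --
    FD 9: (-6,-8) -> (-6,-17) [heading=270, draw]
    BK 11: (-6,-17) -> (-6,-6) [heading=270, draw]
    -- iteration 2/4 --
    FD 9: (-6,-6) -> (-6,-15) [heading=270, draw]
    BK 11: (-6,-15) -> (-6,-4) [heading=270, draw]
    -- iteration 3/4 --
    FD 9: (-6,-4) -> (-6,-13) [heading=270, draw]
    BK 11: (-6,-13) -> (-6,-2) [heading=270, draw]
    -- iteration 4/4 --
    FD 9: (-6,-2) -> (-6,-11) [heading=270, draw]
    BK 11: (-6,-11) -> (-6,0) [heading=270, draw]
  ]
  -- iteration 2/2 --
  BK 5: (-6,0) -> (-6,5) [heading=270, draw]
  FD 12: (-6,5) -> (-6,-7) [heading=270, draw]
  REPEAT 4 [
    -- iteration 1/4 --
    FD 9: (-6,-7) -> (-6,-16) [heading=270, draw]
    BK 11: (-6,-16) -> (-6,-5) [heading=270, draw]
    -- iteration 2/4 --
    FD 9: (-6,-5) -> (-6,-14) [heading=270, draw]
    BK 11: (-6,-14) -> (-6,-3) [heading=270, draw]
    -- iteration 3/4 --
    FD 9: (-6,-3) -> (-6,-12) [heading=270, draw]
    BK 11: (-6,-12) -> (-6,-1) [heading=270, draw]
    -- iteration 4/4 --
    FD 9: (-6,-1) -> (-6,-10) [heading=270, draw]
    BK 11: (-6,-10) -> (-6,1) [heading=270, draw]
  ]
]
PD: pen down
FD 4: (-6,1) -> (-6,-3) [heading=270, draw]
Final: pos=(-6,-3), heading=270, 22 segment(s) drawn

Answer: 270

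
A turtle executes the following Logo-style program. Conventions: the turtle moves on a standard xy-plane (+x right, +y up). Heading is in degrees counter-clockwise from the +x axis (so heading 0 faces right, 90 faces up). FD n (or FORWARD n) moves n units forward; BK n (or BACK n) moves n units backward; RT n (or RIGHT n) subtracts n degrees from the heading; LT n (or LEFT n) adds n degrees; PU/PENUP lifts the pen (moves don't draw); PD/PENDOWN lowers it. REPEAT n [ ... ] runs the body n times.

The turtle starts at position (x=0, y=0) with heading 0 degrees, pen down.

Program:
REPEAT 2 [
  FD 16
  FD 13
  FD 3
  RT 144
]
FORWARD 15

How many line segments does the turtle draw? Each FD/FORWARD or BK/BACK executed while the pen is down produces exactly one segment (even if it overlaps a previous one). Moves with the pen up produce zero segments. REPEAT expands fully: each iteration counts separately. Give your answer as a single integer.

Answer: 7

Derivation:
Executing turtle program step by step:
Start: pos=(0,0), heading=0, pen down
REPEAT 2 [
  -- iteration 1/2 --
  FD 16: (0,0) -> (16,0) [heading=0, draw]
  FD 13: (16,0) -> (29,0) [heading=0, draw]
  FD 3: (29,0) -> (32,0) [heading=0, draw]
  RT 144: heading 0 -> 216
  -- iteration 2/2 --
  FD 16: (32,0) -> (19.056,-9.405) [heading=216, draw]
  FD 13: (19.056,-9.405) -> (8.539,-17.046) [heading=216, draw]
  FD 3: (8.539,-17.046) -> (6.111,-18.809) [heading=216, draw]
  RT 144: heading 216 -> 72
]
FD 15: (6.111,-18.809) -> (10.747,-4.543) [heading=72, draw]
Final: pos=(10.747,-4.543), heading=72, 7 segment(s) drawn
Segments drawn: 7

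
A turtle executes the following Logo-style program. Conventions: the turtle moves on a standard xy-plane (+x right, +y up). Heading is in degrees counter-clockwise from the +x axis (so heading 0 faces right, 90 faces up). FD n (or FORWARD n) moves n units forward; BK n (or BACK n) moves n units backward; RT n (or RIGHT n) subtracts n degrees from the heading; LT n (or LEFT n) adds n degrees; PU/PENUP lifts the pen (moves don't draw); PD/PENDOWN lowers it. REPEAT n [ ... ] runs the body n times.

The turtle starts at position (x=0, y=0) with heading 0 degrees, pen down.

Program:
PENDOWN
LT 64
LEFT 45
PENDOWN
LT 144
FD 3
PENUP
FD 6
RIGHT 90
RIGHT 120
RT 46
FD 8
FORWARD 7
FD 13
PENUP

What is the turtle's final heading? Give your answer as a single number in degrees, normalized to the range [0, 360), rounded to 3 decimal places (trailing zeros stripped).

Answer: 357

Derivation:
Executing turtle program step by step:
Start: pos=(0,0), heading=0, pen down
PD: pen down
LT 64: heading 0 -> 64
LT 45: heading 64 -> 109
PD: pen down
LT 144: heading 109 -> 253
FD 3: (0,0) -> (-0.877,-2.869) [heading=253, draw]
PU: pen up
FD 6: (-0.877,-2.869) -> (-2.631,-8.607) [heading=253, move]
RT 90: heading 253 -> 163
RT 120: heading 163 -> 43
RT 46: heading 43 -> 357
FD 8: (-2.631,-8.607) -> (5.358,-9.025) [heading=357, move]
FD 7: (5.358,-9.025) -> (12.348,-9.392) [heading=357, move]
FD 13: (12.348,-9.392) -> (25.33,-10.072) [heading=357, move]
PU: pen up
Final: pos=(25.33,-10.072), heading=357, 1 segment(s) drawn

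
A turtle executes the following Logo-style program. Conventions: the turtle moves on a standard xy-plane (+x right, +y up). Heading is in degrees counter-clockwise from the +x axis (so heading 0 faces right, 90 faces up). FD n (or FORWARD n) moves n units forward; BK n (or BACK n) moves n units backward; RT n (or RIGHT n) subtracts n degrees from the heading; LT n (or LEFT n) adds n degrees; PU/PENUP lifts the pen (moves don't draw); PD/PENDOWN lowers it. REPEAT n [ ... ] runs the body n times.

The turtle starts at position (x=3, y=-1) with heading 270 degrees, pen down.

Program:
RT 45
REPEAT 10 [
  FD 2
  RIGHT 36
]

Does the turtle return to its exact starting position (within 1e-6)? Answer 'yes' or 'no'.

Executing turtle program step by step:
Start: pos=(3,-1), heading=270, pen down
RT 45: heading 270 -> 225
REPEAT 10 [
  -- iteration 1/10 --
  FD 2: (3,-1) -> (1.586,-2.414) [heading=225, draw]
  RT 36: heading 225 -> 189
  -- iteration 2/10 --
  FD 2: (1.586,-2.414) -> (-0.39,-2.727) [heading=189, draw]
  RT 36: heading 189 -> 153
  -- iteration 3/10 --
  FD 2: (-0.39,-2.727) -> (-2.172,-1.819) [heading=153, draw]
  RT 36: heading 153 -> 117
  -- iteration 4/10 --
  FD 2: (-2.172,-1.819) -> (-3.08,-0.037) [heading=117, draw]
  RT 36: heading 117 -> 81
  -- iteration 5/10 --
  FD 2: (-3.08,-0.037) -> (-2.767,1.938) [heading=81, draw]
  RT 36: heading 81 -> 45
  -- iteration 6/10 --
  FD 2: (-2.767,1.938) -> (-1.353,3.353) [heading=45, draw]
  RT 36: heading 45 -> 9
  -- iteration 7/10 --
  FD 2: (-1.353,3.353) -> (0.623,3.665) [heading=9, draw]
  RT 36: heading 9 -> 333
  -- iteration 8/10 --
  FD 2: (0.623,3.665) -> (2.405,2.757) [heading=333, draw]
  RT 36: heading 333 -> 297
  -- iteration 9/10 --
  FD 2: (2.405,2.757) -> (3.313,0.975) [heading=297, draw]
  RT 36: heading 297 -> 261
  -- iteration 10/10 --
  FD 2: (3.313,0.975) -> (3,-1) [heading=261, draw]
  RT 36: heading 261 -> 225
]
Final: pos=(3,-1), heading=225, 10 segment(s) drawn

Start position: (3, -1)
Final position: (3, -1)
Distance = 0; < 1e-6 -> CLOSED

Answer: yes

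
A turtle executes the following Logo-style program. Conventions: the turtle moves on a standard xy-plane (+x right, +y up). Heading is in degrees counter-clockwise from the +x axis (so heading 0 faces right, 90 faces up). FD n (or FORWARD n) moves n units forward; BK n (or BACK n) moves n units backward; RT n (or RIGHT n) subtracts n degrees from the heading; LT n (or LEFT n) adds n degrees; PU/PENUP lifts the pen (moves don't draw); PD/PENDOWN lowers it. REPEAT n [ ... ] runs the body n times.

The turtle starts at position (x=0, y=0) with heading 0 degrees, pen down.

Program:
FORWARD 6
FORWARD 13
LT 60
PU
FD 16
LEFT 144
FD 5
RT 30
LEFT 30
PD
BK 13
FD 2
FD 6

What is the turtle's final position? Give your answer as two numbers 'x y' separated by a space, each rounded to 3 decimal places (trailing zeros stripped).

Answer: 27 13.856

Derivation:
Executing turtle program step by step:
Start: pos=(0,0), heading=0, pen down
FD 6: (0,0) -> (6,0) [heading=0, draw]
FD 13: (6,0) -> (19,0) [heading=0, draw]
LT 60: heading 0 -> 60
PU: pen up
FD 16: (19,0) -> (27,13.856) [heading=60, move]
LT 144: heading 60 -> 204
FD 5: (27,13.856) -> (22.432,11.823) [heading=204, move]
RT 30: heading 204 -> 174
LT 30: heading 174 -> 204
PD: pen down
BK 13: (22.432,11.823) -> (34.308,17.11) [heading=204, draw]
FD 2: (34.308,17.11) -> (32.481,16.297) [heading=204, draw]
FD 6: (32.481,16.297) -> (27,13.856) [heading=204, draw]
Final: pos=(27,13.856), heading=204, 5 segment(s) drawn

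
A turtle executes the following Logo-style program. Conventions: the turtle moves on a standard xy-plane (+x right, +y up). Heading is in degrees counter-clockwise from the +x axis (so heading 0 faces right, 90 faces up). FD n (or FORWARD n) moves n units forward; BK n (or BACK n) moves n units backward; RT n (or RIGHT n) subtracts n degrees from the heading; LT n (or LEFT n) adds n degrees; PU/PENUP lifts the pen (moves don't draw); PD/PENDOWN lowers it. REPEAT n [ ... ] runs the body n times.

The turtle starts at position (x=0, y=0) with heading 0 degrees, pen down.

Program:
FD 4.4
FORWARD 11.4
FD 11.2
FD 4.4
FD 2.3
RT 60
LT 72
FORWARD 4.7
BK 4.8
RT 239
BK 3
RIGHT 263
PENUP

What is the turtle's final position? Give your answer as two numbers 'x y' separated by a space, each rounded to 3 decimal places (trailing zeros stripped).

Executing turtle program step by step:
Start: pos=(0,0), heading=0, pen down
FD 4.4: (0,0) -> (4.4,0) [heading=0, draw]
FD 11.4: (4.4,0) -> (15.8,0) [heading=0, draw]
FD 11.2: (15.8,0) -> (27,0) [heading=0, draw]
FD 4.4: (27,0) -> (31.4,0) [heading=0, draw]
FD 2.3: (31.4,0) -> (33.7,0) [heading=0, draw]
RT 60: heading 0 -> 300
LT 72: heading 300 -> 12
FD 4.7: (33.7,0) -> (38.297,0.977) [heading=12, draw]
BK 4.8: (38.297,0.977) -> (33.602,-0.021) [heading=12, draw]
RT 239: heading 12 -> 133
BK 3: (33.602,-0.021) -> (35.648,-2.215) [heading=133, draw]
RT 263: heading 133 -> 230
PU: pen up
Final: pos=(35.648,-2.215), heading=230, 8 segment(s) drawn

Answer: 35.648 -2.215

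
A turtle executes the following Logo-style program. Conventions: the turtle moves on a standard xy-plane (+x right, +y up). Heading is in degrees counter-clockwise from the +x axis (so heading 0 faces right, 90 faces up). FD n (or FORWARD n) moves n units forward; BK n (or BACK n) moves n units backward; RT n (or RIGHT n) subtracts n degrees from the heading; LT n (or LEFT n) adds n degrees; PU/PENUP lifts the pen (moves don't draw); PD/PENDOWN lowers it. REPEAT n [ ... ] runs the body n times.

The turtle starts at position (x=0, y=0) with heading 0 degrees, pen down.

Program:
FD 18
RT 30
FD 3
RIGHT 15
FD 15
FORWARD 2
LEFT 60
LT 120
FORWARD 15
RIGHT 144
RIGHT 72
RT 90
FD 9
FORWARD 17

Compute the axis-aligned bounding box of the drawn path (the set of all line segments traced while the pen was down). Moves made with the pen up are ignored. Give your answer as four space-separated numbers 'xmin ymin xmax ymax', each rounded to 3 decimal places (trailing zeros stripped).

Executing turtle program step by step:
Start: pos=(0,0), heading=0, pen down
FD 18: (0,0) -> (18,0) [heading=0, draw]
RT 30: heading 0 -> 330
FD 3: (18,0) -> (20.598,-1.5) [heading=330, draw]
RT 15: heading 330 -> 315
FD 15: (20.598,-1.5) -> (31.205,-12.107) [heading=315, draw]
FD 2: (31.205,-12.107) -> (32.619,-13.521) [heading=315, draw]
LT 60: heading 315 -> 15
LT 120: heading 15 -> 135
FD 15: (32.619,-13.521) -> (22.012,-2.914) [heading=135, draw]
RT 144: heading 135 -> 351
RT 72: heading 351 -> 279
RT 90: heading 279 -> 189
FD 9: (22.012,-2.914) -> (13.123,-4.322) [heading=189, draw]
FD 17: (13.123,-4.322) -> (-3.668,-6.982) [heading=189, draw]
Final: pos=(-3.668,-6.982), heading=189, 7 segment(s) drawn

Segment endpoints: x in {-3.668, 0, 13.123, 18, 20.598, 22.012, 31.205, 32.619}, y in {-13.521, -12.107, -6.982, -4.322, -2.914, -1.5, 0}
xmin=-3.668, ymin=-13.521, xmax=32.619, ymax=0

Answer: -3.668 -13.521 32.619 0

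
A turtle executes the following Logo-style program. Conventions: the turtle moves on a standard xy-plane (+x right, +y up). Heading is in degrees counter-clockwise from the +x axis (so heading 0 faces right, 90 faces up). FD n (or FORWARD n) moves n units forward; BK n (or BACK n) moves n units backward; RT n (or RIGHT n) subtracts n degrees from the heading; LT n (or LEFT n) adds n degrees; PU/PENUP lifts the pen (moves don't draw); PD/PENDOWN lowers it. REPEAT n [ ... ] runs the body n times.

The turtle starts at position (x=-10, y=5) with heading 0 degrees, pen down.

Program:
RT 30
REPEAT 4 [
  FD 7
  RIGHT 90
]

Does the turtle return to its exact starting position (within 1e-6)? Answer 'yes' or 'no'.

Answer: yes

Derivation:
Executing turtle program step by step:
Start: pos=(-10,5), heading=0, pen down
RT 30: heading 0 -> 330
REPEAT 4 [
  -- iteration 1/4 --
  FD 7: (-10,5) -> (-3.938,1.5) [heading=330, draw]
  RT 90: heading 330 -> 240
  -- iteration 2/4 --
  FD 7: (-3.938,1.5) -> (-7.438,-4.562) [heading=240, draw]
  RT 90: heading 240 -> 150
  -- iteration 3/4 --
  FD 7: (-7.438,-4.562) -> (-13.5,-1.062) [heading=150, draw]
  RT 90: heading 150 -> 60
  -- iteration 4/4 --
  FD 7: (-13.5,-1.062) -> (-10,5) [heading=60, draw]
  RT 90: heading 60 -> 330
]
Final: pos=(-10,5), heading=330, 4 segment(s) drawn

Start position: (-10, 5)
Final position: (-10, 5)
Distance = 0; < 1e-6 -> CLOSED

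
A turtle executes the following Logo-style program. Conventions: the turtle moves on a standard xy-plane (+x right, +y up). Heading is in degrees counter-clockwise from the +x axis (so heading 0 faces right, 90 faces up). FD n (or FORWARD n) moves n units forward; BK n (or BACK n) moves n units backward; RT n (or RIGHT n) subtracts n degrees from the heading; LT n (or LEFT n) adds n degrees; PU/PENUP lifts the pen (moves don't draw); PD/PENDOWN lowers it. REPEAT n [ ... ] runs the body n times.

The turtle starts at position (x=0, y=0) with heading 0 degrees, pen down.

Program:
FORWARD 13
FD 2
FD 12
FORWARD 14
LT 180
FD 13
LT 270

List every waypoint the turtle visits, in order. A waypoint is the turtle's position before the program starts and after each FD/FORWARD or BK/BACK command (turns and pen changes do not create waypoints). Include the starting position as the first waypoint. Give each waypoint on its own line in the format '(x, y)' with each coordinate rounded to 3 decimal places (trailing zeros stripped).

Executing turtle program step by step:
Start: pos=(0,0), heading=0, pen down
FD 13: (0,0) -> (13,0) [heading=0, draw]
FD 2: (13,0) -> (15,0) [heading=0, draw]
FD 12: (15,0) -> (27,0) [heading=0, draw]
FD 14: (27,0) -> (41,0) [heading=0, draw]
LT 180: heading 0 -> 180
FD 13: (41,0) -> (28,0) [heading=180, draw]
LT 270: heading 180 -> 90
Final: pos=(28,0), heading=90, 5 segment(s) drawn
Waypoints (6 total):
(0, 0)
(13, 0)
(15, 0)
(27, 0)
(41, 0)
(28, 0)

Answer: (0, 0)
(13, 0)
(15, 0)
(27, 0)
(41, 0)
(28, 0)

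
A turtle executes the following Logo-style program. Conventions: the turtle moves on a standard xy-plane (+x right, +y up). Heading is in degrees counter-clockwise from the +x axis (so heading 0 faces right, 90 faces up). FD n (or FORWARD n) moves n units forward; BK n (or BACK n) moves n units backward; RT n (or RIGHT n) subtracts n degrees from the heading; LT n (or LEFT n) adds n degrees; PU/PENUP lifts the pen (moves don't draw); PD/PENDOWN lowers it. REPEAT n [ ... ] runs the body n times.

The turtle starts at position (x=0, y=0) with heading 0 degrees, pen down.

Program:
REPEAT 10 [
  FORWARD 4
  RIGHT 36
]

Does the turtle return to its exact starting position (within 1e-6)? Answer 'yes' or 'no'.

Executing turtle program step by step:
Start: pos=(0,0), heading=0, pen down
REPEAT 10 [
  -- iteration 1/10 --
  FD 4: (0,0) -> (4,0) [heading=0, draw]
  RT 36: heading 0 -> 324
  -- iteration 2/10 --
  FD 4: (4,0) -> (7.236,-2.351) [heading=324, draw]
  RT 36: heading 324 -> 288
  -- iteration 3/10 --
  FD 4: (7.236,-2.351) -> (8.472,-6.155) [heading=288, draw]
  RT 36: heading 288 -> 252
  -- iteration 4/10 --
  FD 4: (8.472,-6.155) -> (7.236,-9.96) [heading=252, draw]
  RT 36: heading 252 -> 216
  -- iteration 5/10 --
  FD 4: (7.236,-9.96) -> (4,-12.311) [heading=216, draw]
  RT 36: heading 216 -> 180
  -- iteration 6/10 --
  FD 4: (4,-12.311) -> (0,-12.311) [heading=180, draw]
  RT 36: heading 180 -> 144
  -- iteration 7/10 --
  FD 4: (0,-12.311) -> (-3.236,-9.96) [heading=144, draw]
  RT 36: heading 144 -> 108
  -- iteration 8/10 --
  FD 4: (-3.236,-9.96) -> (-4.472,-6.155) [heading=108, draw]
  RT 36: heading 108 -> 72
  -- iteration 9/10 --
  FD 4: (-4.472,-6.155) -> (-3.236,-2.351) [heading=72, draw]
  RT 36: heading 72 -> 36
  -- iteration 10/10 --
  FD 4: (-3.236,-2.351) -> (0,0) [heading=36, draw]
  RT 36: heading 36 -> 0
]
Final: pos=(0,0), heading=0, 10 segment(s) drawn

Start position: (0, 0)
Final position: (0, 0)
Distance = 0; < 1e-6 -> CLOSED

Answer: yes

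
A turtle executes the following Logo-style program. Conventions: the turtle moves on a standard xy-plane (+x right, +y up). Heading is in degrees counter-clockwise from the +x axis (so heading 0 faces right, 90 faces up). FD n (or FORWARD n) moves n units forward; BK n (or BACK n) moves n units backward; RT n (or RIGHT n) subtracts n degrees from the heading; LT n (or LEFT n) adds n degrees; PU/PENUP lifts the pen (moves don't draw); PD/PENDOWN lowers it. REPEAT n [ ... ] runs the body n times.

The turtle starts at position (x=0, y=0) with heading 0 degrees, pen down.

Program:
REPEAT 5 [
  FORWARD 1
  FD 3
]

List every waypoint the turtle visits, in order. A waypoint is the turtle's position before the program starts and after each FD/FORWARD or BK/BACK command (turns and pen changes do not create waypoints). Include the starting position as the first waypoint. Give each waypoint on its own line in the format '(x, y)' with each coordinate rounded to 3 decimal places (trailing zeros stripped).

Answer: (0, 0)
(1, 0)
(4, 0)
(5, 0)
(8, 0)
(9, 0)
(12, 0)
(13, 0)
(16, 0)
(17, 0)
(20, 0)

Derivation:
Executing turtle program step by step:
Start: pos=(0,0), heading=0, pen down
REPEAT 5 [
  -- iteration 1/5 --
  FD 1: (0,0) -> (1,0) [heading=0, draw]
  FD 3: (1,0) -> (4,0) [heading=0, draw]
  -- iteration 2/5 --
  FD 1: (4,0) -> (5,0) [heading=0, draw]
  FD 3: (5,0) -> (8,0) [heading=0, draw]
  -- iteration 3/5 --
  FD 1: (8,0) -> (9,0) [heading=0, draw]
  FD 3: (9,0) -> (12,0) [heading=0, draw]
  -- iteration 4/5 --
  FD 1: (12,0) -> (13,0) [heading=0, draw]
  FD 3: (13,0) -> (16,0) [heading=0, draw]
  -- iteration 5/5 --
  FD 1: (16,0) -> (17,0) [heading=0, draw]
  FD 3: (17,0) -> (20,0) [heading=0, draw]
]
Final: pos=(20,0), heading=0, 10 segment(s) drawn
Waypoints (11 total):
(0, 0)
(1, 0)
(4, 0)
(5, 0)
(8, 0)
(9, 0)
(12, 0)
(13, 0)
(16, 0)
(17, 0)
(20, 0)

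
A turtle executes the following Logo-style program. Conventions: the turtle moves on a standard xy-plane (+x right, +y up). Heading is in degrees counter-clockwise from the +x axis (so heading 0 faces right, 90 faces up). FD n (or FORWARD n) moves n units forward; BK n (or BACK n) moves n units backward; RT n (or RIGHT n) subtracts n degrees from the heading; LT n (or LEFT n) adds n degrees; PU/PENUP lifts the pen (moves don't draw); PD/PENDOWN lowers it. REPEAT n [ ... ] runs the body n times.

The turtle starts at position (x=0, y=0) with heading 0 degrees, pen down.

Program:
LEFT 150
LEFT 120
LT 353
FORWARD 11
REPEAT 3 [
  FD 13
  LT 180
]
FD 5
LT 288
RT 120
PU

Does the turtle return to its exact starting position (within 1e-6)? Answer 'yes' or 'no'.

Executing turtle program step by step:
Start: pos=(0,0), heading=0, pen down
LT 150: heading 0 -> 150
LT 120: heading 150 -> 270
LT 353: heading 270 -> 263
FD 11: (0,0) -> (-1.341,-10.918) [heading=263, draw]
REPEAT 3 [
  -- iteration 1/3 --
  FD 13: (-1.341,-10.918) -> (-2.925,-23.821) [heading=263, draw]
  LT 180: heading 263 -> 83
  -- iteration 2/3 --
  FD 13: (-2.925,-23.821) -> (-1.341,-10.918) [heading=83, draw]
  LT 180: heading 83 -> 263
  -- iteration 3/3 --
  FD 13: (-1.341,-10.918) -> (-2.925,-23.821) [heading=263, draw]
  LT 180: heading 263 -> 83
]
FD 5: (-2.925,-23.821) -> (-2.316,-18.858) [heading=83, draw]
LT 288: heading 83 -> 11
RT 120: heading 11 -> 251
PU: pen up
Final: pos=(-2.316,-18.858), heading=251, 5 segment(s) drawn

Start position: (0, 0)
Final position: (-2.316, -18.858)
Distance = 19; >= 1e-6 -> NOT closed

Answer: no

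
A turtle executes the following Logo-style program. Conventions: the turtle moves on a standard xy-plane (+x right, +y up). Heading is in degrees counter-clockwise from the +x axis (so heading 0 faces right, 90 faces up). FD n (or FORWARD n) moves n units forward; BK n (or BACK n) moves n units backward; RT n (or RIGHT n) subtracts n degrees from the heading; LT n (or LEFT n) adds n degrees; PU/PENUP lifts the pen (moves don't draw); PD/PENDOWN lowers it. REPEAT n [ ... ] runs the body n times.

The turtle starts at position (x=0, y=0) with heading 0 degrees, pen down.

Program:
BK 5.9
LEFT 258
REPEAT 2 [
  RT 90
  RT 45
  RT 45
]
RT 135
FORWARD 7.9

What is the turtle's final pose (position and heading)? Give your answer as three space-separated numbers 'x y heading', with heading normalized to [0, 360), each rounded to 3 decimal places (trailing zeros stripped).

Answer: -10.203 6.625 123

Derivation:
Executing turtle program step by step:
Start: pos=(0,0), heading=0, pen down
BK 5.9: (0,0) -> (-5.9,0) [heading=0, draw]
LT 258: heading 0 -> 258
REPEAT 2 [
  -- iteration 1/2 --
  RT 90: heading 258 -> 168
  RT 45: heading 168 -> 123
  RT 45: heading 123 -> 78
  -- iteration 2/2 --
  RT 90: heading 78 -> 348
  RT 45: heading 348 -> 303
  RT 45: heading 303 -> 258
]
RT 135: heading 258 -> 123
FD 7.9: (-5.9,0) -> (-10.203,6.625) [heading=123, draw]
Final: pos=(-10.203,6.625), heading=123, 2 segment(s) drawn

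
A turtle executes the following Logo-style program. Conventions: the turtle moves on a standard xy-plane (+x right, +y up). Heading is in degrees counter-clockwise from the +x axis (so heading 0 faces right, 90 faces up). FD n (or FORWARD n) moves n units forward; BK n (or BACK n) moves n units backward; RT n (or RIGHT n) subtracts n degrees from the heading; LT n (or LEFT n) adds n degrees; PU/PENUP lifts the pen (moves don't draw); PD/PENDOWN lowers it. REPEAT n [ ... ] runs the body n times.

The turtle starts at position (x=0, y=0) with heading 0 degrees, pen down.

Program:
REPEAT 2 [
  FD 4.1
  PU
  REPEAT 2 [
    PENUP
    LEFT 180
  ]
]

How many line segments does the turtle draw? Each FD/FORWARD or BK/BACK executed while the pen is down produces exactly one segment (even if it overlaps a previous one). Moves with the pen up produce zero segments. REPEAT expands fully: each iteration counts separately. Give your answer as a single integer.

Executing turtle program step by step:
Start: pos=(0,0), heading=0, pen down
REPEAT 2 [
  -- iteration 1/2 --
  FD 4.1: (0,0) -> (4.1,0) [heading=0, draw]
  PU: pen up
  REPEAT 2 [
    -- iteration 1/2 --
    PU: pen up
    LT 180: heading 0 -> 180
    -- iteration 2/2 --
    PU: pen up
    LT 180: heading 180 -> 0
  ]
  -- iteration 2/2 --
  FD 4.1: (4.1,0) -> (8.2,0) [heading=0, move]
  PU: pen up
  REPEAT 2 [
    -- iteration 1/2 --
    PU: pen up
    LT 180: heading 0 -> 180
    -- iteration 2/2 --
    PU: pen up
    LT 180: heading 180 -> 0
  ]
]
Final: pos=(8.2,0), heading=0, 1 segment(s) drawn
Segments drawn: 1

Answer: 1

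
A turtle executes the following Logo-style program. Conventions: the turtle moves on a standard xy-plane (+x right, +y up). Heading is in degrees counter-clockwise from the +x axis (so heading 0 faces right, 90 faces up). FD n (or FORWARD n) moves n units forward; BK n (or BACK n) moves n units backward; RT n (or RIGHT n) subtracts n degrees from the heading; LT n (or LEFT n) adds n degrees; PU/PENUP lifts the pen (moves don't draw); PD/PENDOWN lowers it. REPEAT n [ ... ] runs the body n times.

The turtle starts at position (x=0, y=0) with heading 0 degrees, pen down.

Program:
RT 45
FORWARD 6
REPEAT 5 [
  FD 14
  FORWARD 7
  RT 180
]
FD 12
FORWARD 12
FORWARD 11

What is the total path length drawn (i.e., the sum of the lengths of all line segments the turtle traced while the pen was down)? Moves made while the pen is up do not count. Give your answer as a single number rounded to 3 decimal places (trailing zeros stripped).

Answer: 146

Derivation:
Executing turtle program step by step:
Start: pos=(0,0), heading=0, pen down
RT 45: heading 0 -> 315
FD 6: (0,0) -> (4.243,-4.243) [heading=315, draw]
REPEAT 5 [
  -- iteration 1/5 --
  FD 14: (4.243,-4.243) -> (14.142,-14.142) [heading=315, draw]
  FD 7: (14.142,-14.142) -> (19.092,-19.092) [heading=315, draw]
  RT 180: heading 315 -> 135
  -- iteration 2/5 --
  FD 14: (19.092,-19.092) -> (9.192,-9.192) [heading=135, draw]
  FD 7: (9.192,-9.192) -> (4.243,-4.243) [heading=135, draw]
  RT 180: heading 135 -> 315
  -- iteration 3/5 --
  FD 14: (4.243,-4.243) -> (14.142,-14.142) [heading=315, draw]
  FD 7: (14.142,-14.142) -> (19.092,-19.092) [heading=315, draw]
  RT 180: heading 315 -> 135
  -- iteration 4/5 --
  FD 14: (19.092,-19.092) -> (9.192,-9.192) [heading=135, draw]
  FD 7: (9.192,-9.192) -> (4.243,-4.243) [heading=135, draw]
  RT 180: heading 135 -> 315
  -- iteration 5/5 --
  FD 14: (4.243,-4.243) -> (14.142,-14.142) [heading=315, draw]
  FD 7: (14.142,-14.142) -> (19.092,-19.092) [heading=315, draw]
  RT 180: heading 315 -> 135
]
FD 12: (19.092,-19.092) -> (10.607,-10.607) [heading=135, draw]
FD 12: (10.607,-10.607) -> (2.121,-2.121) [heading=135, draw]
FD 11: (2.121,-2.121) -> (-5.657,5.657) [heading=135, draw]
Final: pos=(-5.657,5.657), heading=135, 14 segment(s) drawn

Segment lengths:
  seg 1: (0,0) -> (4.243,-4.243), length = 6
  seg 2: (4.243,-4.243) -> (14.142,-14.142), length = 14
  seg 3: (14.142,-14.142) -> (19.092,-19.092), length = 7
  seg 4: (19.092,-19.092) -> (9.192,-9.192), length = 14
  seg 5: (9.192,-9.192) -> (4.243,-4.243), length = 7
  seg 6: (4.243,-4.243) -> (14.142,-14.142), length = 14
  seg 7: (14.142,-14.142) -> (19.092,-19.092), length = 7
  seg 8: (19.092,-19.092) -> (9.192,-9.192), length = 14
  seg 9: (9.192,-9.192) -> (4.243,-4.243), length = 7
  seg 10: (4.243,-4.243) -> (14.142,-14.142), length = 14
  seg 11: (14.142,-14.142) -> (19.092,-19.092), length = 7
  seg 12: (19.092,-19.092) -> (10.607,-10.607), length = 12
  seg 13: (10.607,-10.607) -> (2.121,-2.121), length = 12
  seg 14: (2.121,-2.121) -> (-5.657,5.657), length = 11
Total = 146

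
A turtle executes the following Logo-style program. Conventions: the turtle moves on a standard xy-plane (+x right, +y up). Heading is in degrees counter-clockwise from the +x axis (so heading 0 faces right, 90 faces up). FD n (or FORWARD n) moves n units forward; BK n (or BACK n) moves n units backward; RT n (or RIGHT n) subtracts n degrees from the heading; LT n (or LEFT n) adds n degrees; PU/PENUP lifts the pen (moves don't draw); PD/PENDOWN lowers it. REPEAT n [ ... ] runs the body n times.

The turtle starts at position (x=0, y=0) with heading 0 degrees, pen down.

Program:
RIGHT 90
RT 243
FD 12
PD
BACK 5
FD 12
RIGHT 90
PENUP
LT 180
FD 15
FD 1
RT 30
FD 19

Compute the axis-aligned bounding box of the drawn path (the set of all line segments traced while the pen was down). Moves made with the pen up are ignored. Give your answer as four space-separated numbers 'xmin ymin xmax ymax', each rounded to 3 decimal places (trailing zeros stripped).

Executing turtle program step by step:
Start: pos=(0,0), heading=0, pen down
RT 90: heading 0 -> 270
RT 243: heading 270 -> 27
FD 12: (0,0) -> (10.692,5.448) [heading=27, draw]
PD: pen down
BK 5: (10.692,5.448) -> (6.237,3.178) [heading=27, draw]
FD 12: (6.237,3.178) -> (16.929,8.626) [heading=27, draw]
RT 90: heading 27 -> 297
PU: pen up
LT 180: heading 297 -> 117
FD 15: (16.929,8.626) -> (10.119,21.991) [heading=117, move]
FD 1: (10.119,21.991) -> (9.665,22.882) [heading=117, move]
RT 30: heading 117 -> 87
FD 19: (9.665,22.882) -> (10.66,41.856) [heading=87, move]
Final: pos=(10.66,41.856), heading=87, 3 segment(s) drawn

Segment endpoints: x in {0, 6.237, 10.692, 16.929}, y in {0, 3.178, 5.448, 8.626}
xmin=0, ymin=0, xmax=16.929, ymax=8.626

Answer: 0 0 16.929 8.626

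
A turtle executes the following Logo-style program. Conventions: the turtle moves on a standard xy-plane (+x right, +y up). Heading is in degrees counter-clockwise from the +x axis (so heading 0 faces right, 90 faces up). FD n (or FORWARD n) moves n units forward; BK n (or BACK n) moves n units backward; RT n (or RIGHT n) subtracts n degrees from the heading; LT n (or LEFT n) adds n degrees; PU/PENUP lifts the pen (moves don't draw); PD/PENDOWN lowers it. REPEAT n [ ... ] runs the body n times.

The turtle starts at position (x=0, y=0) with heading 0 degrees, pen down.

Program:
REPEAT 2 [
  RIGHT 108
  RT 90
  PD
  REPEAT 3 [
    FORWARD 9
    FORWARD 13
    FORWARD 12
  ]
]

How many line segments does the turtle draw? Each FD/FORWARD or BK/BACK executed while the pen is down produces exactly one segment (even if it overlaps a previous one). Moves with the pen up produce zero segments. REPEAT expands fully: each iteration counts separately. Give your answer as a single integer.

Executing turtle program step by step:
Start: pos=(0,0), heading=0, pen down
REPEAT 2 [
  -- iteration 1/2 --
  RT 108: heading 0 -> 252
  RT 90: heading 252 -> 162
  PD: pen down
  REPEAT 3 [
    -- iteration 1/3 --
    FD 9: (0,0) -> (-8.56,2.781) [heading=162, draw]
    FD 13: (-8.56,2.781) -> (-20.923,6.798) [heading=162, draw]
    FD 12: (-20.923,6.798) -> (-32.336,10.507) [heading=162, draw]
    -- iteration 2/3 --
    FD 9: (-32.336,10.507) -> (-40.895,13.288) [heading=162, draw]
    FD 13: (-40.895,13.288) -> (-53.259,17.305) [heading=162, draw]
    FD 12: (-53.259,17.305) -> (-64.672,21.013) [heading=162, draw]
    -- iteration 3/3 --
    FD 9: (-64.672,21.013) -> (-73.231,23.794) [heading=162, draw]
    FD 13: (-73.231,23.794) -> (-85.595,27.812) [heading=162, draw]
    FD 12: (-85.595,27.812) -> (-97.008,31.52) [heading=162, draw]
  ]
  -- iteration 2/2 --
  RT 108: heading 162 -> 54
  RT 90: heading 54 -> 324
  PD: pen down
  REPEAT 3 [
    -- iteration 1/3 --
    FD 9: (-97.008,31.52) -> (-89.727,26.23) [heading=324, draw]
    FD 13: (-89.727,26.23) -> (-79.209,18.588) [heading=324, draw]
    FD 12: (-79.209,18.588) -> (-69.501,11.535) [heading=324, draw]
    -- iteration 2/3 --
    FD 9: (-69.501,11.535) -> (-62.22,6.245) [heading=324, draw]
    FD 13: (-62.22,6.245) -> (-51.703,-1.396) [heading=324, draw]
    FD 12: (-51.703,-1.396) -> (-41.995,-8.45) [heading=324, draw]
    -- iteration 3/3 --
    FD 9: (-41.995,-8.45) -> (-34.713,-13.74) [heading=324, draw]
    FD 13: (-34.713,-13.74) -> (-24.196,-21.381) [heading=324, draw]
    FD 12: (-24.196,-21.381) -> (-14.488,-28.434) [heading=324, draw]
  ]
]
Final: pos=(-14.488,-28.434), heading=324, 18 segment(s) drawn
Segments drawn: 18

Answer: 18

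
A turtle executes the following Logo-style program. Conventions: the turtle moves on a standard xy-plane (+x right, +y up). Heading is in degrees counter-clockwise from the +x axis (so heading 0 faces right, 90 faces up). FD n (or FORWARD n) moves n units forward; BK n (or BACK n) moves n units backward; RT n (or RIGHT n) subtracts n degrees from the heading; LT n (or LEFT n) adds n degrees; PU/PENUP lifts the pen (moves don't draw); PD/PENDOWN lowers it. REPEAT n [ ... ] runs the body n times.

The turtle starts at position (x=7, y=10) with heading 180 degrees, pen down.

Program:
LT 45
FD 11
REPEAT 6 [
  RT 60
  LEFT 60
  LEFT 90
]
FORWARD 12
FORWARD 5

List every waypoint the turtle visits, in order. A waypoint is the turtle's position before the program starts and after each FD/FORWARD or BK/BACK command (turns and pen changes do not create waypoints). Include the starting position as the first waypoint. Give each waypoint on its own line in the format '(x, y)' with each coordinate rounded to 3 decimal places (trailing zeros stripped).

Answer: (7, 10)
(-0.778, 2.222)
(7.707, 10.707)
(11.243, 14.243)

Derivation:
Executing turtle program step by step:
Start: pos=(7,10), heading=180, pen down
LT 45: heading 180 -> 225
FD 11: (7,10) -> (-0.778,2.222) [heading=225, draw]
REPEAT 6 [
  -- iteration 1/6 --
  RT 60: heading 225 -> 165
  LT 60: heading 165 -> 225
  LT 90: heading 225 -> 315
  -- iteration 2/6 --
  RT 60: heading 315 -> 255
  LT 60: heading 255 -> 315
  LT 90: heading 315 -> 45
  -- iteration 3/6 --
  RT 60: heading 45 -> 345
  LT 60: heading 345 -> 45
  LT 90: heading 45 -> 135
  -- iteration 4/6 --
  RT 60: heading 135 -> 75
  LT 60: heading 75 -> 135
  LT 90: heading 135 -> 225
  -- iteration 5/6 --
  RT 60: heading 225 -> 165
  LT 60: heading 165 -> 225
  LT 90: heading 225 -> 315
  -- iteration 6/6 --
  RT 60: heading 315 -> 255
  LT 60: heading 255 -> 315
  LT 90: heading 315 -> 45
]
FD 12: (-0.778,2.222) -> (7.707,10.707) [heading=45, draw]
FD 5: (7.707,10.707) -> (11.243,14.243) [heading=45, draw]
Final: pos=(11.243,14.243), heading=45, 3 segment(s) drawn
Waypoints (4 total):
(7, 10)
(-0.778, 2.222)
(7.707, 10.707)
(11.243, 14.243)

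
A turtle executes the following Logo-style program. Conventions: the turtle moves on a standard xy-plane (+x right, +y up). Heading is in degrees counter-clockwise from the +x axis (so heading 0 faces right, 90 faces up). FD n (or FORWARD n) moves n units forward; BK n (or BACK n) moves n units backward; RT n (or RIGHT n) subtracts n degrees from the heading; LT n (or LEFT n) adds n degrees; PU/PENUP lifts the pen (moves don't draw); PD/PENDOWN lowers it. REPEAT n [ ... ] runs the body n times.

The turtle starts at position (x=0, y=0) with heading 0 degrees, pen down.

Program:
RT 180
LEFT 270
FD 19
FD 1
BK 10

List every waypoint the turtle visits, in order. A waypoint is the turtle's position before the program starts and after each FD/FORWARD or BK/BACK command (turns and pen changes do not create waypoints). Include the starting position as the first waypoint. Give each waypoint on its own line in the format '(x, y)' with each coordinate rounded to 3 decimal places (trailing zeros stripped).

Executing turtle program step by step:
Start: pos=(0,0), heading=0, pen down
RT 180: heading 0 -> 180
LT 270: heading 180 -> 90
FD 19: (0,0) -> (0,19) [heading=90, draw]
FD 1: (0,19) -> (0,20) [heading=90, draw]
BK 10: (0,20) -> (0,10) [heading=90, draw]
Final: pos=(0,10), heading=90, 3 segment(s) drawn
Waypoints (4 total):
(0, 0)
(0, 19)
(0, 20)
(0, 10)

Answer: (0, 0)
(0, 19)
(0, 20)
(0, 10)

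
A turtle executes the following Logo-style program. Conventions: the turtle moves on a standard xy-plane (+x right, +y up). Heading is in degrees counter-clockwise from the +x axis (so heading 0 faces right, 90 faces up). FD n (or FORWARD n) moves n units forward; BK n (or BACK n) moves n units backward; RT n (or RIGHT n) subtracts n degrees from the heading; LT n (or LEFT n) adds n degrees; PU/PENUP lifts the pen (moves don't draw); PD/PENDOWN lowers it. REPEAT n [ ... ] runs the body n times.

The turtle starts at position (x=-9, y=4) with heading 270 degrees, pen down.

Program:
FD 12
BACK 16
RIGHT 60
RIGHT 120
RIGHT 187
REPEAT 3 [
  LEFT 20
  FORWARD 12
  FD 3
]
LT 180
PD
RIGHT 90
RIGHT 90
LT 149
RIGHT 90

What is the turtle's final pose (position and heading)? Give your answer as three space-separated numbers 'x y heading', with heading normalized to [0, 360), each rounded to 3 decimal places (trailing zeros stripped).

Answer: 14.523 -28.223 22

Derivation:
Executing turtle program step by step:
Start: pos=(-9,4), heading=270, pen down
FD 12: (-9,4) -> (-9,-8) [heading=270, draw]
BK 16: (-9,-8) -> (-9,8) [heading=270, draw]
RT 60: heading 270 -> 210
RT 120: heading 210 -> 90
RT 187: heading 90 -> 263
REPEAT 3 [
  -- iteration 1/3 --
  LT 20: heading 263 -> 283
  FD 12: (-9,8) -> (-6.301,-3.692) [heading=283, draw]
  FD 3: (-6.301,-3.692) -> (-5.626,-6.616) [heading=283, draw]
  -- iteration 2/3 --
  LT 20: heading 283 -> 303
  FD 12: (-5.626,-6.616) -> (0.91,-16.68) [heading=303, draw]
  FD 3: (0.91,-16.68) -> (2.544,-19.196) [heading=303, draw]
  -- iteration 3/3 --
  LT 20: heading 303 -> 323
  FD 12: (2.544,-19.196) -> (12.127,-26.417) [heading=323, draw]
  FD 3: (12.127,-26.417) -> (14.523,-28.223) [heading=323, draw]
]
LT 180: heading 323 -> 143
PD: pen down
RT 90: heading 143 -> 53
RT 90: heading 53 -> 323
LT 149: heading 323 -> 112
RT 90: heading 112 -> 22
Final: pos=(14.523,-28.223), heading=22, 8 segment(s) drawn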